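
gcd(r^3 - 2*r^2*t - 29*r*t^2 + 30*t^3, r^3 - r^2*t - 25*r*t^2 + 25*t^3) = r^2 + 4*r*t - 5*t^2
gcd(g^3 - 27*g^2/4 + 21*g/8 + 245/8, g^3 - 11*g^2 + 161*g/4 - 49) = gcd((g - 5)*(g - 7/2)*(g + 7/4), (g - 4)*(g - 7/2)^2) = g - 7/2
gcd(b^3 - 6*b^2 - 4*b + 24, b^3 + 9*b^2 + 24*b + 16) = 1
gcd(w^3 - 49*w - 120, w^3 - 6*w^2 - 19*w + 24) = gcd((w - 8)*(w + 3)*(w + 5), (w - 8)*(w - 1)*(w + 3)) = w^2 - 5*w - 24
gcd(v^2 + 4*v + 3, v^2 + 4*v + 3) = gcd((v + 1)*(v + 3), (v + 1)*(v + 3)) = v^2 + 4*v + 3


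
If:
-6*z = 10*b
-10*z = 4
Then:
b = 6/25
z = -2/5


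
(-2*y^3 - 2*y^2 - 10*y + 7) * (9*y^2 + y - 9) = -18*y^5 - 20*y^4 - 74*y^3 + 71*y^2 + 97*y - 63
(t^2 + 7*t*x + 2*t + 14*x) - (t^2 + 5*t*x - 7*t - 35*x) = 2*t*x + 9*t + 49*x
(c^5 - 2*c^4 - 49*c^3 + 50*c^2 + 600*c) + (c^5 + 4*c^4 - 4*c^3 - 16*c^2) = 2*c^5 + 2*c^4 - 53*c^3 + 34*c^2 + 600*c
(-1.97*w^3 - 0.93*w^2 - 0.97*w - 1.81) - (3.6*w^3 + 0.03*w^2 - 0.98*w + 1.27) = -5.57*w^3 - 0.96*w^2 + 0.01*w - 3.08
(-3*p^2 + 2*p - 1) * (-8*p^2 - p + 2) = 24*p^4 - 13*p^3 + 5*p - 2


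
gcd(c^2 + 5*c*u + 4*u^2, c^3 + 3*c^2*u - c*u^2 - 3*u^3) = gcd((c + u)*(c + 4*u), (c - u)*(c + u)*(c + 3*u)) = c + u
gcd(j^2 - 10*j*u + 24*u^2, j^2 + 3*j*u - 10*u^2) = 1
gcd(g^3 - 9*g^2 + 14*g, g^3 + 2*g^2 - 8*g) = g^2 - 2*g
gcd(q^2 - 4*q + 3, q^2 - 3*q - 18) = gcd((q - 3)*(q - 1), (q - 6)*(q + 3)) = 1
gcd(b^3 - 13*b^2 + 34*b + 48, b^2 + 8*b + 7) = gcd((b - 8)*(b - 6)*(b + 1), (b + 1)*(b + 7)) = b + 1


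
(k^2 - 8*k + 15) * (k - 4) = k^3 - 12*k^2 + 47*k - 60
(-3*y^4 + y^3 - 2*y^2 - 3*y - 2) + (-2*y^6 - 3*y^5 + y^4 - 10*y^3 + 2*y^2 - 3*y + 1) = -2*y^6 - 3*y^5 - 2*y^4 - 9*y^3 - 6*y - 1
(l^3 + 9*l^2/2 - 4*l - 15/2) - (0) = l^3 + 9*l^2/2 - 4*l - 15/2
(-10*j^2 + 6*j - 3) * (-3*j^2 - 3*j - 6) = 30*j^4 + 12*j^3 + 51*j^2 - 27*j + 18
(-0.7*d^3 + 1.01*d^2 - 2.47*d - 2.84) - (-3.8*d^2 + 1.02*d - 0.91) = -0.7*d^3 + 4.81*d^2 - 3.49*d - 1.93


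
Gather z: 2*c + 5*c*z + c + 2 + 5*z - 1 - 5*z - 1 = 5*c*z + 3*c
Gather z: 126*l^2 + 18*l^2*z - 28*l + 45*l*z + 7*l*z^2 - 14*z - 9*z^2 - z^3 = 126*l^2 - 28*l - z^3 + z^2*(7*l - 9) + z*(18*l^2 + 45*l - 14)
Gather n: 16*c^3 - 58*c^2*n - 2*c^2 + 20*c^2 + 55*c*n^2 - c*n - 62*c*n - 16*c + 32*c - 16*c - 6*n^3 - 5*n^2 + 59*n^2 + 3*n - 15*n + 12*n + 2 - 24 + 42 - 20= 16*c^3 + 18*c^2 - 6*n^3 + n^2*(55*c + 54) + n*(-58*c^2 - 63*c)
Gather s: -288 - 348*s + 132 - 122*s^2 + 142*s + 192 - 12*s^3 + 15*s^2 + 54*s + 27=-12*s^3 - 107*s^2 - 152*s + 63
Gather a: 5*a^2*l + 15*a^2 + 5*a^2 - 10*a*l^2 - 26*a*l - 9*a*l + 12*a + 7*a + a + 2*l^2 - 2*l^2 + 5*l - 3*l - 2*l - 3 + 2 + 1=a^2*(5*l + 20) + a*(-10*l^2 - 35*l + 20)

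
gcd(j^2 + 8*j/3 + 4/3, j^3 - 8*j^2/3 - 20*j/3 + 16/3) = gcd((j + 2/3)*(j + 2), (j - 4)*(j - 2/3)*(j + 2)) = j + 2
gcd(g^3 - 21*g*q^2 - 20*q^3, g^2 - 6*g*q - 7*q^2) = g + q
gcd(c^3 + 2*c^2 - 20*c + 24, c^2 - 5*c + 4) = 1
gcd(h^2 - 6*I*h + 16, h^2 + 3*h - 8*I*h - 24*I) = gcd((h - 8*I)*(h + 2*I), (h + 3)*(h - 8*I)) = h - 8*I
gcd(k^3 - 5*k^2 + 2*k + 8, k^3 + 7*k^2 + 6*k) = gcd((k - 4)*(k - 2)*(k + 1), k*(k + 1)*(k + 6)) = k + 1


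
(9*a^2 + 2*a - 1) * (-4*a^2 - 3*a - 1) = -36*a^4 - 35*a^3 - 11*a^2 + a + 1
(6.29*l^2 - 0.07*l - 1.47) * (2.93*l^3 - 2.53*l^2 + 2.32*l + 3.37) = 18.4297*l^5 - 16.1188*l^4 + 10.4628*l^3 + 24.754*l^2 - 3.6463*l - 4.9539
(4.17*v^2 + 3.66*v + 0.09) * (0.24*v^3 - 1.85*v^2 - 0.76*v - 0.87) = 1.0008*v^5 - 6.8361*v^4 - 9.9186*v^3 - 6.576*v^2 - 3.2526*v - 0.0783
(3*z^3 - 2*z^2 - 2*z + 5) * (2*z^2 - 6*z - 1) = 6*z^5 - 22*z^4 + 5*z^3 + 24*z^2 - 28*z - 5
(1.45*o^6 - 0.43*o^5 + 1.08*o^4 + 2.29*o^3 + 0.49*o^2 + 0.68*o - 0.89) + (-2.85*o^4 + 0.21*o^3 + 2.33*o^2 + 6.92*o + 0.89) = 1.45*o^6 - 0.43*o^5 - 1.77*o^4 + 2.5*o^3 + 2.82*o^2 + 7.6*o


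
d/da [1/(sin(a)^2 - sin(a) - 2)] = (1 - 2*sin(a))*cos(a)/(sin(a) + cos(a)^2 + 1)^2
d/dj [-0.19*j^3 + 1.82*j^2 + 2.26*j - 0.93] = -0.57*j^2 + 3.64*j + 2.26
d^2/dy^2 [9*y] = 0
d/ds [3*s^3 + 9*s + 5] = 9*s^2 + 9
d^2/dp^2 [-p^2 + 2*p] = -2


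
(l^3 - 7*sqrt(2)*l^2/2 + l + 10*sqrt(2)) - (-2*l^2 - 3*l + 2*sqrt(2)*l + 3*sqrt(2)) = l^3 - 7*sqrt(2)*l^2/2 + 2*l^2 - 2*sqrt(2)*l + 4*l + 7*sqrt(2)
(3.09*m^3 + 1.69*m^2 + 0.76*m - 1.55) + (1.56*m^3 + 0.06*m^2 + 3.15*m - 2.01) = 4.65*m^3 + 1.75*m^2 + 3.91*m - 3.56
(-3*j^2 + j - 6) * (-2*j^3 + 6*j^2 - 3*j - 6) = 6*j^5 - 20*j^4 + 27*j^3 - 21*j^2 + 12*j + 36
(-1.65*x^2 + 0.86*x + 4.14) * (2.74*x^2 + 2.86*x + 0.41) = -4.521*x^4 - 2.3626*x^3 + 13.1267*x^2 + 12.193*x + 1.6974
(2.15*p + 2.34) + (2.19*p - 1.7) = 4.34*p + 0.64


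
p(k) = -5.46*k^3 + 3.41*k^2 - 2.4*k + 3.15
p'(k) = -16.38*k^2 + 6.82*k - 2.4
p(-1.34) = 25.63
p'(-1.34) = -40.95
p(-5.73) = 1156.07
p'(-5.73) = -579.28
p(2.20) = -43.76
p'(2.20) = -66.68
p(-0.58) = 6.75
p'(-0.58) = -11.87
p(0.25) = 2.68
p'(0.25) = -1.72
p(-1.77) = 48.36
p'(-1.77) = -65.79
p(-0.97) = 13.67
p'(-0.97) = -24.43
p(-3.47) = 280.67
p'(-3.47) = -223.30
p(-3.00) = 188.46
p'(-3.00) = -170.28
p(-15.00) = 19233.90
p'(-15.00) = -3790.20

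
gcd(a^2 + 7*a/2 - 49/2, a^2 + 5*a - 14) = a + 7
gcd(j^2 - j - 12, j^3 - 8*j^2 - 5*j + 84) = j^2 - j - 12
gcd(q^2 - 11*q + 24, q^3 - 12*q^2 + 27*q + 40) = q - 8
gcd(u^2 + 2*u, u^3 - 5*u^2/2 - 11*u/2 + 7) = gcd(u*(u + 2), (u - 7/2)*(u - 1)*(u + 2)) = u + 2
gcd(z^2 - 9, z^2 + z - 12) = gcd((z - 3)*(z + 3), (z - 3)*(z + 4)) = z - 3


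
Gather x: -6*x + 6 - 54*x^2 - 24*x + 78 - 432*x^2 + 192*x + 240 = -486*x^2 + 162*x + 324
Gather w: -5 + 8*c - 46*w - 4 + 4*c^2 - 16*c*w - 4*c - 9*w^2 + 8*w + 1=4*c^2 + 4*c - 9*w^2 + w*(-16*c - 38) - 8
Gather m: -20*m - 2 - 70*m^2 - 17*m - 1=-70*m^2 - 37*m - 3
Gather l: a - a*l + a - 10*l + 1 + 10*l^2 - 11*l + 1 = 2*a + 10*l^2 + l*(-a - 21) + 2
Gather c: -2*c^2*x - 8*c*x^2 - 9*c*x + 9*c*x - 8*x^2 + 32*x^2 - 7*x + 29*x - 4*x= -2*c^2*x - 8*c*x^2 + 24*x^2 + 18*x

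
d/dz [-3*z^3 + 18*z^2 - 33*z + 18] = -9*z^2 + 36*z - 33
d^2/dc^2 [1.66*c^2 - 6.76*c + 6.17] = 3.32000000000000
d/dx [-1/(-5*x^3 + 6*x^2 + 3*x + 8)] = 3*(-5*x^2 + 4*x + 1)/(-5*x^3 + 6*x^2 + 3*x + 8)^2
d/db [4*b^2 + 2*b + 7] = 8*b + 2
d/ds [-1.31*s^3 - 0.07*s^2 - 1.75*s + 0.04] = -3.93*s^2 - 0.14*s - 1.75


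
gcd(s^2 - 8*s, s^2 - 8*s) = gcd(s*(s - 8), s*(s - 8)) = s^2 - 8*s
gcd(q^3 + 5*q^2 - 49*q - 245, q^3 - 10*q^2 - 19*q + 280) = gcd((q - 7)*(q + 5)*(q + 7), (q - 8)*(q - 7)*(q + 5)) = q^2 - 2*q - 35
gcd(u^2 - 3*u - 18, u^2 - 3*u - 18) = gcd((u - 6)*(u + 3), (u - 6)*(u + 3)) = u^2 - 3*u - 18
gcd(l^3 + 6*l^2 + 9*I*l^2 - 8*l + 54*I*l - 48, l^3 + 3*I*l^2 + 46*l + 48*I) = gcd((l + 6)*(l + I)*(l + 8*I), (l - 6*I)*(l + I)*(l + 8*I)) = l^2 + 9*I*l - 8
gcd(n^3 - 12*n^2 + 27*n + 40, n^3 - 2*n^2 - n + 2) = n + 1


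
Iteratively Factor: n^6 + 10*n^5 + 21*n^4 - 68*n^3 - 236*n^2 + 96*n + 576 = (n - 2)*(n^5 + 12*n^4 + 45*n^3 + 22*n^2 - 192*n - 288) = (n - 2)*(n + 4)*(n^4 + 8*n^3 + 13*n^2 - 30*n - 72) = (n - 2)*(n + 3)*(n + 4)*(n^3 + 5*n^2 - 2*n - 24) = (n - 2)^2*(n + 3)*(n + 4)*(n^2 + 7*n + 12) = (n - 2)^2*(n + 3)^2*(n + 4)*(n + 4)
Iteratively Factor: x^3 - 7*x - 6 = (x + 2)*(x^2 - 2*x - 3) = (x - 3)*(x + 2)*(x + 1)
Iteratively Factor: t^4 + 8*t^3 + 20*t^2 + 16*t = (t + 2)*(t^3 + 6*t^2 + 8*t) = t*(t + 2)*(t^2 + 6*t + 8) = t*(t + 2)^2*(t + 4)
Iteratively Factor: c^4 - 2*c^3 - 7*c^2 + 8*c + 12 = (c - 3)*(c^3 + c^2 - 4*c - 4) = (c - 3)*(c + 2)*(c^2 - c - 2) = (c - 3)*(c - 2)*(c + 2)*(c + 1)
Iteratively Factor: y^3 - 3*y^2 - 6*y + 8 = (y - 1)*(y^2 - 2*y - 8) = (y - 1)*(y + 2)*(y - 4)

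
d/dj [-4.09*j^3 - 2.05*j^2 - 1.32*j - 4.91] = -12.27*j^2 - 4.1*j - 1.32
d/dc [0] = 0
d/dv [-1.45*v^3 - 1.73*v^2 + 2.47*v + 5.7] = -4.35*v^2 - 3.46*v + 2.47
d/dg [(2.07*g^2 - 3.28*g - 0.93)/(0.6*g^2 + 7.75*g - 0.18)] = (18.0105*g^2 + 0.370799999999999*g + 7.7979)/(0.36*g^4 + 9.3*g^3 + 59.8465*g^2 - 2.79*g + 0.0324)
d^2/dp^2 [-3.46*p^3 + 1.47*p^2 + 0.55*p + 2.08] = 2.94 - 20.76*p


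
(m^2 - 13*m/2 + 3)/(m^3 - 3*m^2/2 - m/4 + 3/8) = 4*(m - 6)/(4*m^2 - 4*m - 3)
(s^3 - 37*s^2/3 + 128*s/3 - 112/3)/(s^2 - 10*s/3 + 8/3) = (s^2 - 11*s + 28)/(s - 2)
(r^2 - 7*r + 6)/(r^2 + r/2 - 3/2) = 2*(r - 6)/(2*r + 3)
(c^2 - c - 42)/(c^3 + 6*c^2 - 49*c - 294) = 1/(c + 7)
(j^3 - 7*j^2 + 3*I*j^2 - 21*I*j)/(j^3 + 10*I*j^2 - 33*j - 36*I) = j*(j - 7)/(j^2 + 7*I*j - 12)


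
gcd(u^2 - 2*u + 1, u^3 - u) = u - 1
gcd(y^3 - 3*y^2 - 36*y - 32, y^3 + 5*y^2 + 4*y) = y^2 + 5*y + 4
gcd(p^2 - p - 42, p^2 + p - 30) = p + 6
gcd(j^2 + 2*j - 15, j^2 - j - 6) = j - 3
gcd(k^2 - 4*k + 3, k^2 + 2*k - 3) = k - 1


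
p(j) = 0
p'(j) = 0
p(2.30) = 0.00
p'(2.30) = 0.00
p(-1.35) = 0.00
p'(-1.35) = 0.00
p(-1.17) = 0.00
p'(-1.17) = 0.00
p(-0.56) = 0.00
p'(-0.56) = 0.00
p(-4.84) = 0.00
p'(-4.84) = 0.00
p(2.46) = 0.00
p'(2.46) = 0.00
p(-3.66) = 0.00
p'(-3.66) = 0.00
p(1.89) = 0.00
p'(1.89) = 0.00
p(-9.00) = 0.00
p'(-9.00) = 0.00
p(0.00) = 0.00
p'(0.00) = 0.00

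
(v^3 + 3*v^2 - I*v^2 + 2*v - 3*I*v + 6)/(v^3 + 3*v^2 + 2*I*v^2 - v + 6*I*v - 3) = (v - 2*I)/(v + I)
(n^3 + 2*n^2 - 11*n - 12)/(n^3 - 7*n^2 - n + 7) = (n^2 + n - 12)/(n^2 - 8*n + 7)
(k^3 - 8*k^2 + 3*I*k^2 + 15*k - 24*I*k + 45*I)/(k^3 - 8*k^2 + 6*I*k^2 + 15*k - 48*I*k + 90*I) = (k + 3*I)/(k + 6*I)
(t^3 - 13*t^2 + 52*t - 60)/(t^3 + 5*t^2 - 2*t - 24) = (t^2 - 11*t + 30)/(t^2 + 7*t + 12)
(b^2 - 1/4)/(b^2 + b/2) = (b - 1/2)/b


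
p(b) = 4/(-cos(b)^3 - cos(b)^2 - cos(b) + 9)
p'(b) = 4*(-3*sin(b)*cos(b)^2 - 2*sin(b)*cos(b) - sin(b))/(-cos(b)^3 - cos(b)^2 - cos(b) + 9)^2 = 4*(3*sin(b)^2 - 2*cos(b) - 4)*sin(b)/(cos(b)^3 + cos(b)^2 + cos(b) - 9)^2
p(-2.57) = 0.41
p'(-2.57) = 0.03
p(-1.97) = 0.43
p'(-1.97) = 0.03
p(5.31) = 0.50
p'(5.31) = 0.16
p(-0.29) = 0.64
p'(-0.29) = 0.17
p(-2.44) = 0.42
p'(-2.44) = 0.03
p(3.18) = 0.40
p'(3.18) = 0.00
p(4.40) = 0.43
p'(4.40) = 0.03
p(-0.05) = 0.67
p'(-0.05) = 0.03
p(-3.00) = 0.40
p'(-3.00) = 0.01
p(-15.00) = 0.42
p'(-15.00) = 0.03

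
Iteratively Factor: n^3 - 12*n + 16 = (n - 2)*(n^2 + 2*n - 8) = (n - 2)^2*(n + 4)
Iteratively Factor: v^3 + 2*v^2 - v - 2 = (v + 2)*(v^2 - 1) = (v - 1)*(v + 2)*(v + 1)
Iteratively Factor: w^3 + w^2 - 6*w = (w + 3)*(w^2 - 2*w) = (w - 2)*(w + 3)*(w)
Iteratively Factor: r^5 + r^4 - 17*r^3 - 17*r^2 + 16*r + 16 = (r + 4)*(r^4 - 3*r^3 - 5*r^2 + 3*r + 4) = (r + 1)*(r + 4)*(r^3 - 4*r^2 - r + 4) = (r + 1)^2*(r + 4)*(r^2 - 5*r + 4) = (r - 1)*(r + 1)^2*(r + 4)*(r - 4)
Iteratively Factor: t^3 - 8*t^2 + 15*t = (t - 5)*(t^2 - 3*t) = (t - 5)*(t - 3)*(t)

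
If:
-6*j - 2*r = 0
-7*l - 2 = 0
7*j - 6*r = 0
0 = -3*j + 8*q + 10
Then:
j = 0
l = -2/7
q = -5/4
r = 0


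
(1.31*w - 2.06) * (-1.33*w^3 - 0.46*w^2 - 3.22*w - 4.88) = -1.7423*w^4 + 2.1372*w^3 - 3.2706*w^2 + 0.2404*w + 10.0528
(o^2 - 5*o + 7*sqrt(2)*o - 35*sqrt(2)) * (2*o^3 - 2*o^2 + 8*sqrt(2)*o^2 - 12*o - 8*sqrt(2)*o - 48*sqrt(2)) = 2*o^5 - 12*o^4 + 22*sqrt(2)*o^4 - 132*sqrt(2)*o^3 + 110*o^3 - 612*o^2 - 22*sqrt(2)*o^2 - 112*o + 660*sqrt(2)*o + 3360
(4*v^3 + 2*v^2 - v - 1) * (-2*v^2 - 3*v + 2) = -8*v^5 - 16*v^4 + 4*v^3 + 9*v^2 + v - 2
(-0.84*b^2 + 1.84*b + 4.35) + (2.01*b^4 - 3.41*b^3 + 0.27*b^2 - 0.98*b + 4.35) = 2.01*b^4 - 3.41*b^3 - 0.57*b^2 + 0.86*b + 8.7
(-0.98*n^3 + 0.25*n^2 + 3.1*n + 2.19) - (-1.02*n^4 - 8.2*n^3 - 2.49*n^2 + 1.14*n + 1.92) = 1.02*n^4 + 7.22*n^3 + 2.74*n^2 + 1.96*n + 0.27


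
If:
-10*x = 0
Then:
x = 0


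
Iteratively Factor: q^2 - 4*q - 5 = (q + 1)*(q - 5)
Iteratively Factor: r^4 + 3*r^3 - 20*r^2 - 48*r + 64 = (r + 4)*(r^3 - r^2 - 16*r + 16) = (r - 1)*(r + 4)*(r^2 - 16) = (r - 4)*(r - 1)*(r + 4)*(r + 4)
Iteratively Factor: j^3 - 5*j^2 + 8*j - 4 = (j - 2)*(j^2 - 3*j + 2) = (j - 2)*(j - 1)*(j - 2)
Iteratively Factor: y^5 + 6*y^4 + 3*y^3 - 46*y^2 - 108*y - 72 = (y + 2)*(y^4 + 4*y^3 - 5*y^2 - 36*y - 36) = (y + 2)^2*(y^3 + 2*y^2 - 9*y - 18) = (y + 2)^3*(y^2 - 9) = (y + 2)^3*(y + 3)*(y - 3)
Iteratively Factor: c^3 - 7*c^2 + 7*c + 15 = (c - 3)*(c^2 - 4*c - 5) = (c - 3)*(c + 1)*(c - 5)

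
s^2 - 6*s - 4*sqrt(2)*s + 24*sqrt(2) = (s - 6)*(s - 4*sqrt(2))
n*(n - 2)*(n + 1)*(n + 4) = n^4 + 3*n^3 - 6*n^2 - 8*n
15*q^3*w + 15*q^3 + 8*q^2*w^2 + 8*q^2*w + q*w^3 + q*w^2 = (3*q + w)*(5*q + w)*(q*w + q)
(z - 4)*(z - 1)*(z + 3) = z^3 - 2*z^2 - 11*z + 12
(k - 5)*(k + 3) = k^2 - 2*k - 15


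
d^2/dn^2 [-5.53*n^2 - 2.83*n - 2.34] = -11.0600000000000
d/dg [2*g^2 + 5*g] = 4*g + 5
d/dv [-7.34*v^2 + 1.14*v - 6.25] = 1.14 - 14.68*v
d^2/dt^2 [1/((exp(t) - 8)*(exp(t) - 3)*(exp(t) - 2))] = (9*exp(5*t) - 143*exp(4*t) + 768*exp(3*t) - 1362*exp(2*t) - 380*exp(t) + 2208)*exp(t)/(exp(9*t) - 39*exp(8*t) + 645*exp(7*t) - 5929*exp(6*t) + 33414*exp(5*t) - 120108*exp(4*t) + 276472*exp(3*t) - 394560*exp(2*t) + 317952*exp(t) - 110592)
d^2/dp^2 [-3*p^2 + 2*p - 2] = -6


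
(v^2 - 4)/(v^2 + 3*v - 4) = (v^2 - 4)/(v^2 + 3*v - 4)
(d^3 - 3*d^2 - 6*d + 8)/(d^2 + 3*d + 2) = (d^2 - 5*d + 4)/(d + 1)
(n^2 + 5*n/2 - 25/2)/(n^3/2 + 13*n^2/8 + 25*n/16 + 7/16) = 8*(2*n^2 + 5*n - 25)/(8*n^3 + 26*n^2 + 25*n + 7)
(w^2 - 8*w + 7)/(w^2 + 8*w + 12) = (w^2 - 8*w + 7)/(w^2 + 8*w + 12)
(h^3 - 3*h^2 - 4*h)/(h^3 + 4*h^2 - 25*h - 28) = h/(h + 7)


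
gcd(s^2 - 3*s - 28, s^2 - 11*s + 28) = s - 7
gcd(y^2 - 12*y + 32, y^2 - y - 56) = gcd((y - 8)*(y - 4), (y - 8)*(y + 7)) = y - 8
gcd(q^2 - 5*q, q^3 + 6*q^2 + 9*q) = q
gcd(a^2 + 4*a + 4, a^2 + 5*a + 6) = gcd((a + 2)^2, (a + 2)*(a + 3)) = a + 2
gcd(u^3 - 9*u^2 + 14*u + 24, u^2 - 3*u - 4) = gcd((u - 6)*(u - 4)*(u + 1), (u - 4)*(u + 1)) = u^2 - 3*u - 4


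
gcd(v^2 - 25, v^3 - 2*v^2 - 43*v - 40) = v + 5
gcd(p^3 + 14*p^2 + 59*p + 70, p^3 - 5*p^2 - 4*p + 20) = p + 2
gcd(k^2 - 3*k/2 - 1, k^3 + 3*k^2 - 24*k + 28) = k - 2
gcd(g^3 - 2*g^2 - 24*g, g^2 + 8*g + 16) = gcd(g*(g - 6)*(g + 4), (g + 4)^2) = g + 4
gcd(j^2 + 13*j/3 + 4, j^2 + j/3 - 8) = j + 3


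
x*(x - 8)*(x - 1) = x^3 - 9*x^2 + 8*x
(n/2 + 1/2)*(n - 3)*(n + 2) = n^3/2 - 7*n/2 - 3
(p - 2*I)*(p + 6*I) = p^2 + 4*I*p + 12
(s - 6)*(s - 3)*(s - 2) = s^3 - 11*s^2 + 36*s - 36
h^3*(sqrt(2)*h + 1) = sqrt(2)*h^4 + h^3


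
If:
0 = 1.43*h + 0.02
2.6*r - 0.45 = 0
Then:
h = -0.01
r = 0.17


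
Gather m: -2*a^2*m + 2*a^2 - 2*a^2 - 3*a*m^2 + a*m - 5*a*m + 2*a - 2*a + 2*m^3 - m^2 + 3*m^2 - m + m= 2*m^3 + m^2*(2 - 3*a) + m*(-2*a^2 - 4*a)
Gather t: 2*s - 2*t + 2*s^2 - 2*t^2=2*s^2 + 2*s - 2*t^2 - 2*t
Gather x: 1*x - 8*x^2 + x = -8*x^2 + 2*x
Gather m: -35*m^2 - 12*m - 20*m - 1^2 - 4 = -35*m^2 - 32*m - 5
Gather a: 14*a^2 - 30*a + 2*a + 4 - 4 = 14*a^2 - 28*a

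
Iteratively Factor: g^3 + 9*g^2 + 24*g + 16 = (g + 1)*(g^2 + 8*g + 16) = (g + 1)*(g + 4)*(g + 4)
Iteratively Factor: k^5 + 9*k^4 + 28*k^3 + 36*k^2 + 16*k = (k + 2)*(k^4 + 7*k^3 + 14*k^2 + 8*k) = (k + 2)*(k + 4)*(k^3 + 3*k^2 + 2*k) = k*(k + 2)*(k + 4)*(k^2 + 3*k + 2) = k*(k + 2)^2*(k + 4)*(k + 1)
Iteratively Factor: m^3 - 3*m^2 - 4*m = (m + 1)*(m^2 - 4*m) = (m - 4)*(m + 1)*(m)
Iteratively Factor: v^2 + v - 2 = (v - 1)*(v + 2)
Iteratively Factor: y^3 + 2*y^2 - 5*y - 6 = (y + 3)*(y^2 - y - 2) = (y + 1)*(y + 3)*(y - 2)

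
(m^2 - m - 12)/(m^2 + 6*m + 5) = (m^2 - m - 12)/(m^2 + 6*m + 5)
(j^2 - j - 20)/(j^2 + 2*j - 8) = (j - 5)/(j - 2)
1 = 1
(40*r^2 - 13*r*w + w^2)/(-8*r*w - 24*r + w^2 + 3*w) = (-5*r + w)/(w + 3)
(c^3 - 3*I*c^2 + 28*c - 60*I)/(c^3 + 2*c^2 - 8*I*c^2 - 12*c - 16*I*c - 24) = (c + 5*I)/(c + 2)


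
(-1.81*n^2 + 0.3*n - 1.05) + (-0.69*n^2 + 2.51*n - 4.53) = -2.5*n^2 + 2.81*n - 5.58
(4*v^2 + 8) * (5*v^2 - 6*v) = 20*v^4 - 24*v^3 + 40*v^2 - 48*v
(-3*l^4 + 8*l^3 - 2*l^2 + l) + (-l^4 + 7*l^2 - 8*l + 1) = -4*l^4 + 8*l^3 + 5*l^2 - 7*l + 1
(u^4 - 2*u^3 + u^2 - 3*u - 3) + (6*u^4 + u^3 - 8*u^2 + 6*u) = 7*u^4 - u^3 - 7*u^2 + 3*u - 3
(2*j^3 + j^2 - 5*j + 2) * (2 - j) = -2*j^4 + 3*j^3 + 7*j^2 - 12*j + 4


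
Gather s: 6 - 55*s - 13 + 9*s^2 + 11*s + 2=9*s^2 - 44*s - 5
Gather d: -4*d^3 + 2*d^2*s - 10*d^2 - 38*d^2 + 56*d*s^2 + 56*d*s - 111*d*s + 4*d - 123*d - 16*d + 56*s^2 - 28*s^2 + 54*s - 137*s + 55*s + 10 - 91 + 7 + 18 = -4*d^3 + d^2*(2*s - 48) + d*(56*s^2 - 55*s - 135) + 28*s^2 - 28*s - 56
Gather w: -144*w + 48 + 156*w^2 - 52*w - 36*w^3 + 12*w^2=-36*w^3 + 168*w^2 - 196*w + 48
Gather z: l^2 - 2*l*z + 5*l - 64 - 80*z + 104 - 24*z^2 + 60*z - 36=l^2 + 5*l - 24*z^2 + z*(-2*l - 20) + 4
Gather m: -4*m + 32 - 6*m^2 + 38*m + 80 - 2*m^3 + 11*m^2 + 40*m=-2*m^3 + 5*m^2 + 74*m + 112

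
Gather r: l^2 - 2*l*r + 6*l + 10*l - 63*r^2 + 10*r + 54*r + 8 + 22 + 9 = l^2 + 16*l - 63*r^2 + r*(64 - 2*l) + 39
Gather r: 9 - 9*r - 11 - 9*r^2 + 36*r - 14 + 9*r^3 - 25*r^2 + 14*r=9*r^3 - 34*r^2 + 41*r - 16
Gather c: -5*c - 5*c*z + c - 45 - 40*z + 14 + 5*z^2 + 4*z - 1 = c*(-5*z - 4) + 5*z^2 - 36*z - 32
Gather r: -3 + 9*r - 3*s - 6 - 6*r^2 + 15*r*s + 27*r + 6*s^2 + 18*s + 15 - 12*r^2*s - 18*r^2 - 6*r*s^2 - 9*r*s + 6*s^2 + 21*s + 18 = r^2*(-12*s - 24) + r*(-6*s^2 + 6*s + 36) + 12*s^2 + 36*s + 24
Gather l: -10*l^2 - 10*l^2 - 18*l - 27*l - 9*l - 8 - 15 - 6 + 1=-20*l^2 - 54*l - 28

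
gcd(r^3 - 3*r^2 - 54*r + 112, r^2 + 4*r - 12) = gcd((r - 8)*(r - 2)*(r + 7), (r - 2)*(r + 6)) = r - 2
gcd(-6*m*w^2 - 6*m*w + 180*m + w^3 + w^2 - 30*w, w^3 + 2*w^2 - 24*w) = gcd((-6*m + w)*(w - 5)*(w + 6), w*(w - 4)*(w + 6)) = w + 6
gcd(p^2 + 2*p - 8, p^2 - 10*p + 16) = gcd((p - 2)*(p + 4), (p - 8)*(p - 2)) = p - 2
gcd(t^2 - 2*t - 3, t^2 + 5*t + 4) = t + 1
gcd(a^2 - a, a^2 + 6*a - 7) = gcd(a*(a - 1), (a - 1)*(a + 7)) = a - 1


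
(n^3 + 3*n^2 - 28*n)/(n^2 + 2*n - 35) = n*(n - 4)/(n - 5)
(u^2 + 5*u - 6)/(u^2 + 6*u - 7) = (u + 6)/(u + 7)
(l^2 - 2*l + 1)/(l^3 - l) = (l - 1)/(l*(l + 1))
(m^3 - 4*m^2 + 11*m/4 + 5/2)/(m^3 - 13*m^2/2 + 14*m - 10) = (m + 1/2)/(m - 2)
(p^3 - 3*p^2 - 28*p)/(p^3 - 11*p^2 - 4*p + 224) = p/(p - 8)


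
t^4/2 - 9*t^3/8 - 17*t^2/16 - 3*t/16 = t*(t/2 + 1/4)*(t - 3)*(t + 1/4)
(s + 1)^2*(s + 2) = s^3 + 4*s^2 + 5*s + 2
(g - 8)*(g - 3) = g^2 - 11*g + 24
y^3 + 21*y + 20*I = (y - 5*I)*(y + I)*(y + 4*I)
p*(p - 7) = p^2 - 7*p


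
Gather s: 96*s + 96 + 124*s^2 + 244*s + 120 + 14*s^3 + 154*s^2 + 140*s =14*s^3 + 278*s^2 + 480*s + 216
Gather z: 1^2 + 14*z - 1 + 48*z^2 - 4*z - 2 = 48*z^2 + 10*z - 2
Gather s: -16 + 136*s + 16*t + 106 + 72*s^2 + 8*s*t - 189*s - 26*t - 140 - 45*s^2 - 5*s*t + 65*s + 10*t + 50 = 27*s^2 + s*(3*t + 12)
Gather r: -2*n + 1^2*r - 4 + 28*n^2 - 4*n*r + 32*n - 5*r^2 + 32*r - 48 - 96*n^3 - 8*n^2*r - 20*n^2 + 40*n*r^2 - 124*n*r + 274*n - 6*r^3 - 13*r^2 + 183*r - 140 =-96*n^3 + 8*n^2 + 304*n - 6*r^3 + r^2*(40*n - 18) + r*(-8*n^2 - 128*n + 216) - 192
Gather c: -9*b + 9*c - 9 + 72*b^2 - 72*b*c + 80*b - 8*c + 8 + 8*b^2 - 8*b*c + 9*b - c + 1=80*b^2 - 80*b*c + 80*b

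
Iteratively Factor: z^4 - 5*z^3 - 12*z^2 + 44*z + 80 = (z + 2)*(z^3 - 7*z^2 + 2*z + 40) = (z - 4)*(z + 2)*(z^2 - 3*z - 10) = (z - 4)*(z + 2)^2*(z - 5)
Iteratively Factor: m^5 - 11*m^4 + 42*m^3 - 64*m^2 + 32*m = (m - 4)*(m^4 - 7*m^3 + 14*m^2 - 8*m) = m*(m - 4)*(m^3 - 7*m^2 + 14*m - 8) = m*(m - 4)^2*(m^2 - 3*m + 2) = m*(m - 4)^2*(m - 1)*(m - 2)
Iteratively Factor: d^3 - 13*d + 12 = (d + 4)*(d^2 - 4*d + 3) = (d - 1)*(d + 4)*(d - 3)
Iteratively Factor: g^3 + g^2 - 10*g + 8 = (g + 4)*(g^2 - 3*g + 2) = (g - 2)*(g + 4)*(g - 1)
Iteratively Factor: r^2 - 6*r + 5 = (r - 1)*(r - 5)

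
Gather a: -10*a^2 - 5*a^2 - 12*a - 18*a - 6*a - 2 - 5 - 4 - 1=-15*a^2 - 36*a - 12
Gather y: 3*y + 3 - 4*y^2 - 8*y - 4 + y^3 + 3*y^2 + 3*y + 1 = y^3 - y^2 - 2*y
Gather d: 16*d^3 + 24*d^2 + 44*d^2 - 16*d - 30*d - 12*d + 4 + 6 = 16*d^3 + 68*d^2 - 58*d + 10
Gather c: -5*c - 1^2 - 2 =-5*c - 3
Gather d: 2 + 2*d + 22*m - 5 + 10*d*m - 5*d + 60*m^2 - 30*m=d*(10*m - 3) + 60*m^2 - 8*m - 3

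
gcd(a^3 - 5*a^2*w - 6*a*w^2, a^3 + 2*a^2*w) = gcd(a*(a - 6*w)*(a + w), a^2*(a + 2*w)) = a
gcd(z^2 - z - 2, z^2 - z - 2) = z^2 - z - 2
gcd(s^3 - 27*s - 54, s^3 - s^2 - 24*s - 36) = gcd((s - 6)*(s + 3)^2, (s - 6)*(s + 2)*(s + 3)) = s^2 - 3*s - 18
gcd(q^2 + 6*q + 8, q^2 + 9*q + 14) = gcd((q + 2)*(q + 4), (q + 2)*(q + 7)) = q + 2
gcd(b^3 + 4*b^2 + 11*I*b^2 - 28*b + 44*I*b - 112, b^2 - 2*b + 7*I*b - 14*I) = b + 7*I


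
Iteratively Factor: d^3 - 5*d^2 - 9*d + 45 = (d + 3)*(d^2 - 8*d + 15) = (d - 5)*(d + 3)*(d - 3)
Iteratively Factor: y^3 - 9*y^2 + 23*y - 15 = (y - 5)*(y^2 - 4*y + 3) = (y - 5)*(y - 3)*(y - 1)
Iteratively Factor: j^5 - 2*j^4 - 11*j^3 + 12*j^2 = (j)*(j^4 - 2*j^3 - 11*j^2 + 12*j) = j*(j - 1)*(j^3 - j^2 - 12*j) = j^2*(j - 1)*(j^2 - j - 12) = j^2*(j - 4)*(j - 1)*(j + 3)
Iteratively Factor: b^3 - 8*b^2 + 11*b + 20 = (b - 5)*(b^2 - 3*b - 4) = (b - 5)*(b - 4)*(b + 1)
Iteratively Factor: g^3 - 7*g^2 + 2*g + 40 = (g - 5)*(g^2 - 2*g - 8) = (g - 5)*(g + 2)*(g - 4)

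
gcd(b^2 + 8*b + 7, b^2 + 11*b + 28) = b + 7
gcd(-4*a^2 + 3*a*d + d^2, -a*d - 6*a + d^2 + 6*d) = a - d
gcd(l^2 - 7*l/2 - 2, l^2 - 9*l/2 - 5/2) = l + 1/2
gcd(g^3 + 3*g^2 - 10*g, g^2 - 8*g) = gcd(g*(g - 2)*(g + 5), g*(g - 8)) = g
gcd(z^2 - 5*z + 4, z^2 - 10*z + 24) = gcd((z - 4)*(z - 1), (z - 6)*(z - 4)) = z - 4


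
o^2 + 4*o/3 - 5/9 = (o - 1/3)*(o + 5/3)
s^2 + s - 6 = (s - 2)*(s + 3)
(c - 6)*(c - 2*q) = c^2 - 2*c*q - 6*c + 12*q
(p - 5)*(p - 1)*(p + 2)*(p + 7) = p^4 + 3*p^3 - 35*p^2 - 39*p + 70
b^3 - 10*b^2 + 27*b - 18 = (b - 6)*(b - 3)*(b - 1)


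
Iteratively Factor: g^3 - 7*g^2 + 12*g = (g)*(g^2 - 7*g + 12) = g*(g - 4)*(g - 3)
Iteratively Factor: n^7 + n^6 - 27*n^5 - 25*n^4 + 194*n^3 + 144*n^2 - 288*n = (n - 3)*(n^6 + 4*n^5 - 15*n^4 - 70*n^3 - 16*n^2 + 96*n) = (n - 3)*(n + 4)*(n^5 - 15*n^3 - 10*n^2 + 24*n) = (n - 3)*(n - 1)*(n + 4)*(n^4 + n^3 - 14*n^2 - 24*n) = (n - 3)*(n - 1)*(n + 3)*(n + 4)*(n^3 - 2*n^2 - 8*n) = (n - 4)*(n - 3)*(n - 1)*(n + 3)*(n + 4)*(n^2 + 2*n) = (n - 4)*(n - 3)*(n - 1)*(n + 2)*(n + 3)*(n + 4)*(n)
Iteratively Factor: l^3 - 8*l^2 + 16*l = (l - 4)*(l^2 - 4*l) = (l - 4)^2*(l)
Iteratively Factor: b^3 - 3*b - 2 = (b - 2)*(b^2 + 2*b + 1) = (b - 2)*(b + 1)*(b + 1)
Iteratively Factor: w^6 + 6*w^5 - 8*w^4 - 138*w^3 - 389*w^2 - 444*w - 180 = (w + 3)*(w^5 + 3*w^4 - 17*w^3 - 87*w^2 - 128*w - 60) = (w + 2)*(w + 3)*(w^4 + w^3 - 19*w^2 - 49*w - 30) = (w - 5)*(w + 2)*(w + 3)*(w^3 + 6*w^2 + 11*w + 6) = (w - 5)*(w + 2)^2*(w + 3)*(w^2 + 4*w + 3) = (w - 5)*(w + 1)*(w + 2)^2*(w + 3)*(w + 3)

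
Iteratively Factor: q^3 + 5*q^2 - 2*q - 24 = (q - 2)*(q^2 + 7*q + 12) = (q - 2)*(q + 4)*(q + 3)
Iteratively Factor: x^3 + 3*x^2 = (x)*(x^2 + 3*x) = x^2*(x + 3)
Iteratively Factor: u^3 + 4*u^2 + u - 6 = (u + 3)*(u^2 + u - 2) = (u - 1)*(u + 3)*(u + 2)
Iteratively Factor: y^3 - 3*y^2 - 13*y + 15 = (y - 5)*(y^2 + 2*y - 3) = (y - 5)*(y - 1)*(y + 3)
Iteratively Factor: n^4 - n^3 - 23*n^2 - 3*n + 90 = (n + 3)*(n^3 - 4*n^2 - 11*n + 30) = (n - 5)*(n + 3)*(n^2 + n - 6) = (n - 5)*(n - 2)*(n + 3)*(n + 3)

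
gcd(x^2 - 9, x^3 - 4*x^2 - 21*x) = x + 3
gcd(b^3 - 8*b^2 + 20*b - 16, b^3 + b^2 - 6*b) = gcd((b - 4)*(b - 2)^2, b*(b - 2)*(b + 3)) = b - 2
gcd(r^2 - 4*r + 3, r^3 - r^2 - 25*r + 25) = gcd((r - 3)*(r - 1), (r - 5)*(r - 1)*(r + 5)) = r - 1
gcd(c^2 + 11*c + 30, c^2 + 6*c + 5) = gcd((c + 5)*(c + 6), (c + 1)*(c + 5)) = c + 5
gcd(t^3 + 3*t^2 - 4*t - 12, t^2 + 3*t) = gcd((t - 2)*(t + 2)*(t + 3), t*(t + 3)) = t + 3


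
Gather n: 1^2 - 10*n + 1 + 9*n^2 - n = 9*n^2 - 11*n + 2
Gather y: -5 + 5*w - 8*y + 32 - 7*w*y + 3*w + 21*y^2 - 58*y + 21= 8*w + 21*y^2 + y*(-7*w - 66) + 48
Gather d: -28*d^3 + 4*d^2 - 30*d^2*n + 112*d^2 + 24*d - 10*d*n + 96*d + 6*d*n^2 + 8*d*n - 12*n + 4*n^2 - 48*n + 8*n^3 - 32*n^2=-28*d^3 + d^2*(116 - 30*n) + d*(6*n^2 - 2*n + 120) + 8*n^3 - 28*n^2 - 60*n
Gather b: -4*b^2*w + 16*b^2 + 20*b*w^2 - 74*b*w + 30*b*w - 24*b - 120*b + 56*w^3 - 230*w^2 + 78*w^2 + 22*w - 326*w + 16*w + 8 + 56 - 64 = b^2*(16 - 4*w) + b*(20*w^2 - 44*w - 144) + 56*w^3 - 152*w^2 - 288*w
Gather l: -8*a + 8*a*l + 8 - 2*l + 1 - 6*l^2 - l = -8*a - 6*l^2 + l*(8*a - 3) + 9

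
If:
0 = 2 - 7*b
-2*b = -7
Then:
No Solution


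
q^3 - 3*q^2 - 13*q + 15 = (q - 5)*(q - 1)*(q + 3)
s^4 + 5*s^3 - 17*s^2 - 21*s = s*(s - 3)*(s + 1)*(s + 7)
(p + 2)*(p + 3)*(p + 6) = p^3 + 11*p^2 + 36*p + 36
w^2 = w^2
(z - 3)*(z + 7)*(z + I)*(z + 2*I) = z^4 + 4*z^3 + 3*I*z^3 - 23*z^2 + 12*I*z^2 - 8*z - 63*I*z + 42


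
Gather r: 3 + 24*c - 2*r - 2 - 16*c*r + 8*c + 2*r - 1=-16*c*r + 32*c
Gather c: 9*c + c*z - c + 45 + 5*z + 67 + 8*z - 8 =c*(z + 8) + 13*z + 104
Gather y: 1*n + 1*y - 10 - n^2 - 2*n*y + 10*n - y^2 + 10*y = -n^2 + 11*n - y^2 + y*(11 - 2*n) - 10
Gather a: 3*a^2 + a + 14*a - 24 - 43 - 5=3*a^2 + 15*a - 72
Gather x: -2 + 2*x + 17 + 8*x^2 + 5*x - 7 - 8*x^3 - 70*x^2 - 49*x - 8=-8*x^3 - 62*x^2 - 42*x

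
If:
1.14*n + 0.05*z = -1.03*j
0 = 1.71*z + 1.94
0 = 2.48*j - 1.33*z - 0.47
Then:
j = -0.42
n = 0.43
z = -1.13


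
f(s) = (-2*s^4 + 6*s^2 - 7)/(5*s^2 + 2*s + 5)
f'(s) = (-10*s - 2)*(-2*s^4 + 6*s^2 - 7)/(5*s^2 + 2*s + 5)^2 + (-8*s^3 + 12*s)/(5*s^2 + 2*s + 5)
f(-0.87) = -0.51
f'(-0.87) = -1.22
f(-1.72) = -0.41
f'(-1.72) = 0.84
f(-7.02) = -19.25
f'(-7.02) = 5.77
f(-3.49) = -3.91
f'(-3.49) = 2.88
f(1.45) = -0.18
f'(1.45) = -0.22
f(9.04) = -29.82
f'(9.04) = -7.06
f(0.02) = -1.39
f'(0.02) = 0.65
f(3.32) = -2.75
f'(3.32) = -2.34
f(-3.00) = -2.61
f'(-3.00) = 2.43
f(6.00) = -12.10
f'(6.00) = -4.60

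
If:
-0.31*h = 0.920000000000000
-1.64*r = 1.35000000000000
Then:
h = -2.97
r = -0.82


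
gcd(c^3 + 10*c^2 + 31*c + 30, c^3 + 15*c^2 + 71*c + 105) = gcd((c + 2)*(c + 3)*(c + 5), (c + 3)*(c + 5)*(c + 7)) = c^2 + 8*c + 15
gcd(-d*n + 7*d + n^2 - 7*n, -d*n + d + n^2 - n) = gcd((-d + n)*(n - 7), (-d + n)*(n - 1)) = d - n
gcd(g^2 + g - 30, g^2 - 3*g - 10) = g - 5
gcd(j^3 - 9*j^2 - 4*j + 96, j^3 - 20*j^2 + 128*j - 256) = j^2 - 12*j + 32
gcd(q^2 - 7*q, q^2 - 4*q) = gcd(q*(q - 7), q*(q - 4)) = q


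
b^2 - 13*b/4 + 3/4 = (b - 3)*(b - 1/4)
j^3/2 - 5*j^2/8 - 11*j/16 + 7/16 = (j/2 + 1/2)*(j - 7/4)*(j - 1/2)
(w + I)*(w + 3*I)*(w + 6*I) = w^3 + 10*I*w^2 - 27*w - 18*I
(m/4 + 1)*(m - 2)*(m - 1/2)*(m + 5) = m^4/4 + 13*m^3/8 - 3*m^2/8 - 41*m/4 + 5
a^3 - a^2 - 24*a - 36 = (a - 6)*(a + 2)*(a + 3)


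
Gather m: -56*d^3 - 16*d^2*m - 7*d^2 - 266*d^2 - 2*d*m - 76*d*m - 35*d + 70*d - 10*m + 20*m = -56*d^3 - 273*d^2 + 35*d + m*(-16*d^2 - 78*d + 10)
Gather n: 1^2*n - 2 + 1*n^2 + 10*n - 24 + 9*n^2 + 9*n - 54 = 10*n^2 + 20*n - 80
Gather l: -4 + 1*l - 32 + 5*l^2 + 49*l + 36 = 5*l^2 + 50*l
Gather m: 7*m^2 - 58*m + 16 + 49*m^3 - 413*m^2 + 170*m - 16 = 49*m^3 - 406*m^2 + 112*m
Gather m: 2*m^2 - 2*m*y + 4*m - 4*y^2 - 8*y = 2*m^2 + m*(4 - 2*y) - 4*y^2 - 8*y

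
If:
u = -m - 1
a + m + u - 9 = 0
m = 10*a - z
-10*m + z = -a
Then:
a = 10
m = 10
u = -11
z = 90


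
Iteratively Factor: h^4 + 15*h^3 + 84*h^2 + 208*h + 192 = (h + 4)*(h^3 + 11*h^2 + 40*h + 48) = (h + 4)^2*(h^2 + 7*h + 12) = (h + 4)^3*(h + 3)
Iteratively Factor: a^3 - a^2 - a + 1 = (a - 1)*(a^2 - 1) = (a - 1)^2*(a + 1)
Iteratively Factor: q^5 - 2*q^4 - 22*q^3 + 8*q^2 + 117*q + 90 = (q - 3)*(q^4 + q^3 - 19*q^2 - 49*q - 30) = (q - 5)*(q - 3)*(q^3 + 6*q^2 + 11*q + 6) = (q - 5)*(q - 3)*(q + 2)*(q^2 + 4*q + 3) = (q - 5)*(q - 3)*(q + 1)*(q + 2)*(q + 3)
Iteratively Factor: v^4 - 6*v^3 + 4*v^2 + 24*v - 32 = (v - 2)*(v^3 - 4*v^2 - 4*v + 16) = (v - 2)*(v + 2)*(v^2 - 6*v + 8) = (v - 2)^2*(v + 2)*(v - 4)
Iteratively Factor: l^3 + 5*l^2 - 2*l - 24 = (l + 3)*(l^2 + 2*l - 8) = (l + 3)*(l + 4)*(l - 2)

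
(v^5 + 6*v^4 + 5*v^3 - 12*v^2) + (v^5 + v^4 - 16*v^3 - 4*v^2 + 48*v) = 2*v^5 + 7*v^4 - 11*v^3 - 16*v^2 + 48*v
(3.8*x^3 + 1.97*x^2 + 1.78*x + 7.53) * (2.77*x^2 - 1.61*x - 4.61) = 10.526*x^5 - 0.6611*x^4 - 15.7591*x^3 + 8.9106*x^2 - 20.3291*x - 34.7133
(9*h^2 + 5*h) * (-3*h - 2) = -27*h^3 - 33*h^2 - 10*h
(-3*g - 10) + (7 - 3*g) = -6*g - 3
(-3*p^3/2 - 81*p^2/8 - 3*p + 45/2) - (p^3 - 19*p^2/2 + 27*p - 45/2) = -5*p^3/2 - 5*p^2/8 - 30*p + 45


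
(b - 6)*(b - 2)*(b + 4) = b^3 - 4*b^2 - 20*b + 48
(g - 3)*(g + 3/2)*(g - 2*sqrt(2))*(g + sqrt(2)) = g^4 - 3*g^3/2 - sqrt(2)*g^3 - 17*g^2/2 + 3*sqrt(2)*g^2/2 + 6*g + 9*sqrt(2)*g/2 + 18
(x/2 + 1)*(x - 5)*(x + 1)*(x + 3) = x^4/2 + x^3/2 - 19*x^2/2 - 49*x/2 - 15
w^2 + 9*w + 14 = (w + 2)*(w + 7)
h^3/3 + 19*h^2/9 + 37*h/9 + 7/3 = (h/3 + 1)*(h + 1)*(h + 7/3)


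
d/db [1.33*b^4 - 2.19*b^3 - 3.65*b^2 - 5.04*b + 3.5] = 5.32*b^3 - 6.57*b^2 - 7.3*b - 5.04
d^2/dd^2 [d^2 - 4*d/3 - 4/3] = 2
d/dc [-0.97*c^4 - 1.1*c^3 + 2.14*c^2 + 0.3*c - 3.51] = -3.88*c^3 - 3.3*c^2 + 4.28*c + 0.3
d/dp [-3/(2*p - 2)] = 3/(2*(p - 1)^2)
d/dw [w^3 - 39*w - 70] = 3*w^2 - 39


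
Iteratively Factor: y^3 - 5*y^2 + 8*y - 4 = (y - 2)*(y^2 - 3*y + 2) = (y - 2)^2*(y - 1)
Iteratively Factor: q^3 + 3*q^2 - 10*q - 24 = (q + 4)*(q^2 - q - 6) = (q - 3)*(q + 4)*(q + 2)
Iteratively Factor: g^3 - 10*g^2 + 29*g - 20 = (g - 4)*(g^2 - 6*g + 5) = (g - 4)*(g - 1)*(g - 5)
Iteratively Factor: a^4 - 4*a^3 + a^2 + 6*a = (a + 1)*(a^3 - 5*a^2 + 6*a) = (a - 2)*(a + 1)*(a^2 - 3*a) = (a - 3)*(a - 2)*(a + 1)*(a)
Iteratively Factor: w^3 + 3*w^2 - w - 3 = (w + 3)*(w^2 - 1) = (w + 1)*(w + 3)*(w - 1)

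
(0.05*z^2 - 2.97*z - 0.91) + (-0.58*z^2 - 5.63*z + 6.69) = -0.53*z^2 - 8.6*z + 5.78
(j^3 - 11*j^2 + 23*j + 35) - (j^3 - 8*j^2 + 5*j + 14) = -3*j^2 + 18*j + 21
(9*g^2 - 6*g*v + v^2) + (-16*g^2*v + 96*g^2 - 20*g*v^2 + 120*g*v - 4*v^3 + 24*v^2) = -16*g^2*v + 105*g^2 - 20*g*v^2 + 114*g*v - 4*v^3 + 25*v^2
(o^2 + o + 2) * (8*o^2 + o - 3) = 8*o^4 + 9*o^3 + 14*o^2 - o - 6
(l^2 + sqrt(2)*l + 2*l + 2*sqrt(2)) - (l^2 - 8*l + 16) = sqrt(2)*l + 10*l - 16 + 2*sqrt(2)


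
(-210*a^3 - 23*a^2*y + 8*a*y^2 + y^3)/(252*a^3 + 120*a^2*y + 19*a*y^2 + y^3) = (-5*a + y)/(6*a + y)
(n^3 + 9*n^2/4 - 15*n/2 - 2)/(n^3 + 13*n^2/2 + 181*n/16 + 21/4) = 4*(4*n^2 - 7*n - 2)/(16*n^2 + 40*n + 21)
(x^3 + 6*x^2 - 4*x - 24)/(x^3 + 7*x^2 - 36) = (x + 2)/(x + 3)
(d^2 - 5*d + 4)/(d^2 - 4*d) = (d - 1)/d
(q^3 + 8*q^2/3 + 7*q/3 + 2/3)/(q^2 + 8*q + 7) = (3*q^2 + 5*q + 2)/(3*(q + 7))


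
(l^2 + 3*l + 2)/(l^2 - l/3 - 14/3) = 3*(l + 1)/(3*l - 7)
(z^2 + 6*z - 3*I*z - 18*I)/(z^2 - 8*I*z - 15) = (z + 6)/(z - 5*I)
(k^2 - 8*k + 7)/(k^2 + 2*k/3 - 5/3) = 3*(k - 7)/(3*k + 5)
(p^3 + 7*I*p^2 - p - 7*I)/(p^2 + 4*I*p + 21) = (p^2 - 1)/(p - 3*I)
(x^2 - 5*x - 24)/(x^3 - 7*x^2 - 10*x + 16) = (x + 3)/(x^2 + x - 2)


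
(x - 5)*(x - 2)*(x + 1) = x^3 - 6*x^2 + 3*x + 10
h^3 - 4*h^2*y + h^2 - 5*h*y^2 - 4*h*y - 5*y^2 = (h + 1)*(h - 5*y)*(h + y)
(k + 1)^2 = k^2 + 2*k + 1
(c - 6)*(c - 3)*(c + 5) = c^3 - 4*c^2 - 27*c + 90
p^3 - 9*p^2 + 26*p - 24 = (p - 4)*(p - 3)*(p - 2)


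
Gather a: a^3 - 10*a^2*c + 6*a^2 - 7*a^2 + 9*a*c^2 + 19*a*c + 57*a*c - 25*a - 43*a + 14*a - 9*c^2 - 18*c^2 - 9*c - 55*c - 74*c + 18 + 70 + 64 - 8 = a^3 + a^2*(-10*c - 1) + a*(9*c^2 + 76*c - 54) - 27*c^2 - 138*c + 144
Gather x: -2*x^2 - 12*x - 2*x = -2*x^2 - 14*x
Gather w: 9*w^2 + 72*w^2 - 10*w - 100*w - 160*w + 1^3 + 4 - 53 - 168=81*w^2 - 270*w - 216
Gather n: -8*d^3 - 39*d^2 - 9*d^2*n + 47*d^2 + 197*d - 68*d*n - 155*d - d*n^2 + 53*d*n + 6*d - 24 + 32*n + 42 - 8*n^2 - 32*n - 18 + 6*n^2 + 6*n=-8*d^3 + 8*d^2 + 48*d + n^2*(-d - 2) + n*(-9*d^2 - 15*d + 6)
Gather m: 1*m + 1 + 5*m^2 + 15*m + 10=5*m^2 + 16*m + 11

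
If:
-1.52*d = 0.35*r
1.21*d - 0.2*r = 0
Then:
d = 0.00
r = 0.00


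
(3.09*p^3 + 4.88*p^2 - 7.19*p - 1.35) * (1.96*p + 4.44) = 6.0564*p^4 + 23.2844*p^3 + 7.5748*p^2 - 34.5696*p - 5.994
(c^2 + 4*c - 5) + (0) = c^2 + 4*c - 5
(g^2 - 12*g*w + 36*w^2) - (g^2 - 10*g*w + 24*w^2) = -2*g*w + 12*w^2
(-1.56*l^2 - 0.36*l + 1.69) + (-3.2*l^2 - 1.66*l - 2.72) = -4.76*l^2 - 2.02*l - 1.03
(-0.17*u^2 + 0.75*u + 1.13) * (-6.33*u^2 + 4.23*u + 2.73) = 1.0761*u^4 - 5.4666*u^3 - 4.4445*u^2 + 6.8274*u + 3.0849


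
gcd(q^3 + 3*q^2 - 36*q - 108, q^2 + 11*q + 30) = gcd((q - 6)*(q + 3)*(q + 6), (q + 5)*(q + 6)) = q + 6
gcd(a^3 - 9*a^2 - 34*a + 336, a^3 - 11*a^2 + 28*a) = a - 7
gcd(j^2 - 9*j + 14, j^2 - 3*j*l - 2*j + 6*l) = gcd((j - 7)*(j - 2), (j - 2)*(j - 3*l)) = j - 2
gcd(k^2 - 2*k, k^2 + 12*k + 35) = 1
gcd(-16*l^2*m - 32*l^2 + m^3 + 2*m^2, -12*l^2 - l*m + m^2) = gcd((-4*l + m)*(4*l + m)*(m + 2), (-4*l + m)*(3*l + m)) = 4*l - m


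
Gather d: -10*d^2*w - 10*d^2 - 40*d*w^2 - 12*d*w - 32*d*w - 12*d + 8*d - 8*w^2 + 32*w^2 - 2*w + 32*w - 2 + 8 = d^2*(-10*w - 10) + d*(-40*w^2 - 44*w - 4) + 24*w^2 + 30*w + 6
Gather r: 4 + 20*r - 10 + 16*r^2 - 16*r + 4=16*r^2 + 4*r - 2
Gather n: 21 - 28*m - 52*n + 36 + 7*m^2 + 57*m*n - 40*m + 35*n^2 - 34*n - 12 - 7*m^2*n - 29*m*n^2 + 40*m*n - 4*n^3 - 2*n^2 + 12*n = 7*m^2 - 68*m - 4*n^3 + n^2*(33 - 29*m) + n*(-7*m^2 + 97*m - 74) + 45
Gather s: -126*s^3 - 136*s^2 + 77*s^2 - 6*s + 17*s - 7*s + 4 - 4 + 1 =-126*s^3 - 59*s^2 + 4*s + 1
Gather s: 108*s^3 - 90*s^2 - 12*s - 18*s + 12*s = 108*s^3 - 90*s^2 - 18*s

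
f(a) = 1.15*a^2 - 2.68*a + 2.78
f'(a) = 2.3*a - 2.68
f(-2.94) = 20.60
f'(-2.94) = -9.44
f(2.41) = 3.00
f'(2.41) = 2.86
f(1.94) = 1.91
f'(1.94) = 1.78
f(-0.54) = 4.56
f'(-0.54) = -3.92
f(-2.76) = 18.94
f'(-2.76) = -9.03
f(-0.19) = 3.33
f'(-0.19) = -3.12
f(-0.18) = 3.30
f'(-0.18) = -3.09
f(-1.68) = 10.53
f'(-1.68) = -6.54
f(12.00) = 136.22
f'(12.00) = 24.92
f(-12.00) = 200.54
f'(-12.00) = -30.28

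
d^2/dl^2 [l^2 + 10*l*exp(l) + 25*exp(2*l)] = 10*l*exp(l) + 100*exp(2*l) + 20*exp(l) + 2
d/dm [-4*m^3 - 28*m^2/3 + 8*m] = -12*m^2 - 56*m/3 + 8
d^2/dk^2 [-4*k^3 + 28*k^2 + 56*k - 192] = 56 - 24*k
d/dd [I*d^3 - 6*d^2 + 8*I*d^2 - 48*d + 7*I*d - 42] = 3*I*d^2 + d*(-12 + 16*I) - 48 + 7*I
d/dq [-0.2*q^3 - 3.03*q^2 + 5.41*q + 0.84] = -0.6*q^2 - 6.06*q + 5.41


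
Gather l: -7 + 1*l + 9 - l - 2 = 0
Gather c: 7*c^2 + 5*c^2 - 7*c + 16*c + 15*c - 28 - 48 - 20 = 12*c^2 + 24*c - 96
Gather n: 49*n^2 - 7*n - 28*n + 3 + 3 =49*n^2 - 35*n + 6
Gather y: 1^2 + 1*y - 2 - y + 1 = 0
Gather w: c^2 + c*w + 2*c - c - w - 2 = c^2 + c + w*(c - 1) - 2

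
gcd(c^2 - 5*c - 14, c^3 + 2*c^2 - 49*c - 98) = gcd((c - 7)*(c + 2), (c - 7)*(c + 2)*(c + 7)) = c^2 - 5*c - 14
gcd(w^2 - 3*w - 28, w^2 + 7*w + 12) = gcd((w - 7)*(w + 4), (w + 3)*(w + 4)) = w + 4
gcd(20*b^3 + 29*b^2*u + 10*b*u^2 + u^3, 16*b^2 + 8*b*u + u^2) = 4*b + u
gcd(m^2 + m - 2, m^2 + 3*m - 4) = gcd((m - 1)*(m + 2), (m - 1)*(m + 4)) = m - 1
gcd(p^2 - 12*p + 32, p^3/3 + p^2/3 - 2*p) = 1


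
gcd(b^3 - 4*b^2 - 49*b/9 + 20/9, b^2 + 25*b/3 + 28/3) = b + 4/3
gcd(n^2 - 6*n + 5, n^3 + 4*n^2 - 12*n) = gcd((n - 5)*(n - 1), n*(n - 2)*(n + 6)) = 1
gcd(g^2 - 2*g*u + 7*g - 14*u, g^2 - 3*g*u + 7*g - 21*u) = g + 7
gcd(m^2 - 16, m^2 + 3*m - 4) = m + 4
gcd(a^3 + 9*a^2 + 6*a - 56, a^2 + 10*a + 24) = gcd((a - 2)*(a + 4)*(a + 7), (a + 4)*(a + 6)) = a + 4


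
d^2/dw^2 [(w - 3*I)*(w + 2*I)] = 2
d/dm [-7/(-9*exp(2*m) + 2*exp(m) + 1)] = (14 - 126*exp(m))*exp(m)/(-9*exp(2*m) + 2*exp(m) + 1)^2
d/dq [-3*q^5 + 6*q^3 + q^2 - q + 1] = -15*q^4 + 18*q^2 + 2*q - 1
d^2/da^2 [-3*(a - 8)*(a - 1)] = -6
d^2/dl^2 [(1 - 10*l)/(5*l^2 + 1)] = 10*(20*l^2*(1 - 10*l) + (30*l - 1)*(5*l^2 + 1))/(5*l^2 + 1)^3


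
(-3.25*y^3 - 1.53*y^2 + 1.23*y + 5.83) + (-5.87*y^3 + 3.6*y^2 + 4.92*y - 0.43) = -9.12*y^3 + 2.07*y^2 + 6.15*y + 5.4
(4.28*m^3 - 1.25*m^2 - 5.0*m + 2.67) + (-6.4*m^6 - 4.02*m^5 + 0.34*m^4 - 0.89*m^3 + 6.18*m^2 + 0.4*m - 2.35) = -6.4*m^6 - 4.02*m^5 + 0.34*m^4 + 3.39*m^3 + 4.93*m^2 - 4.6*m + 0.32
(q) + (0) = q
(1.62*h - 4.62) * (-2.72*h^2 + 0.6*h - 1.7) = -4.4064*h^3 + 13.5384*h^2 - 5.526*h + 7.854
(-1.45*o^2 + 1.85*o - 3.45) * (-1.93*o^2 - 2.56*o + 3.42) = 2.7985*o^4 + 0.1415*o^3 - 3.0365*o^2 + 15.159*o - 11.799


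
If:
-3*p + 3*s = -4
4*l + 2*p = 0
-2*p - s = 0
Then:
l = -2/9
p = 4/9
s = -8/9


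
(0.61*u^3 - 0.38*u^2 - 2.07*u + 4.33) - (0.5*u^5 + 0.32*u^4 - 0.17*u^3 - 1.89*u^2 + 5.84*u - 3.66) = -0.5*u^5 - 0.32*u^4 + 0.78*u^3 + 1.51*u^2 - 7.91*u + 7.99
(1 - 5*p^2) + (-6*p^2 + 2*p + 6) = -11*p^2 + 2*p + 7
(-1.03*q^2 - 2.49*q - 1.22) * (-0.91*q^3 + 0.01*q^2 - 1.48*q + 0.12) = 0.9373*q^5 + 2.2556*q^4 + 2.6097*q^3 + 3.5494*q^2 + 1.5068*q - 0.1464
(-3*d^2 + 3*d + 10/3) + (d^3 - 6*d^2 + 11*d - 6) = d^3 - 9*d^2 + 14*d - 8/3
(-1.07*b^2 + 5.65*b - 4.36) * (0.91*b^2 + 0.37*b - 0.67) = -0.9737*b^4 + 4.7456*b^3 - 1.1602*b^2 - 5.3987*b + 2.9212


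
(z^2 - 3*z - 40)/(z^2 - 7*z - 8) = (z + 5)/(z + 1)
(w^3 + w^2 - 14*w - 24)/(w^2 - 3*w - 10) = (w^2 - w - 12)/(w - 5)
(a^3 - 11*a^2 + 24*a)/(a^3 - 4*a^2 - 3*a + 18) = a*(a - 8)/(a^2 - a - 6)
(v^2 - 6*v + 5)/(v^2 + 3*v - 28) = (v^2 - 6*v + 5)/(v^2 + 3*v - 28)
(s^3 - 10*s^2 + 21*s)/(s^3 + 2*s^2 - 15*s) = (s - 7)/(s + 5)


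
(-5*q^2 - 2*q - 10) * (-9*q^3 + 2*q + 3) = 45*q^5 + 18*q^4 + 80*q^3 - 19*q^2 - 26*q - 30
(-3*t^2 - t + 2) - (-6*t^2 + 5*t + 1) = 3*t^2 - 6*t + 1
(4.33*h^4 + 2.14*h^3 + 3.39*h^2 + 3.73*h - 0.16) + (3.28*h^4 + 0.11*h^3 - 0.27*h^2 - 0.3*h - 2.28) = 7.61*h^4 + 2.25*h^3 + 3.12*h^2 + 3.43*h - 2.44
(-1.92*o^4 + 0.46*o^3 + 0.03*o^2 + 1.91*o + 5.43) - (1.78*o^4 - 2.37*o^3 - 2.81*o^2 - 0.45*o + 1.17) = -3.7*o^4 + 2.83*o^3 + 2.84*o^2 + 2.36*o + 4.26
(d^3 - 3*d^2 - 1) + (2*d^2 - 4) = d^3 - d^2 - 5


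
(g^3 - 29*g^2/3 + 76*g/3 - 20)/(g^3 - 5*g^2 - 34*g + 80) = (g^2 - 23*g/3 + 10)/(g^2 - 3*g - 40)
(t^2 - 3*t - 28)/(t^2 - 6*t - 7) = (t + 4)/(t + 1)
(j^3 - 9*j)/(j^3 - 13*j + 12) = j*(j + 3)/(j^2 + 3*j - 4)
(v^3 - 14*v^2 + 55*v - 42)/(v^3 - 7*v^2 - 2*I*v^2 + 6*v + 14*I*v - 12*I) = (v - 7)/(v - 2*I)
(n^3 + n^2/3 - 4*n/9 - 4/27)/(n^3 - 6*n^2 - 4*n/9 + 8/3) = (n + 1/3)/(n - 6)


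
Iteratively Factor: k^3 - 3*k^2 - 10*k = (k + 2)*(k^2 - 5*k) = k*(k + 2)*(k - 5)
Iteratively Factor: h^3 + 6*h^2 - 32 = (h + 4)*(h^2 + 2*h - 8) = (h + 4)^2*(h - 2)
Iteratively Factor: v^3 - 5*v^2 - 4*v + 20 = (v + 2)*(v^2 - 7*v + 10) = (v - 5)*(v + 2)*(v - 2)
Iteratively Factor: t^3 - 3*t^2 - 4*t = (t - 4)*(t^2 + t) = (t - 4)*(t + 1)*(t)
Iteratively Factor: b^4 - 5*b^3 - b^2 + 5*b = (b + 1)*(b^3 - 6*b^2 + 5*b) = b*(b + 1)*(b^2 - 6*b + 5) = b*(b - 5)*(b + 1)*(b - 1)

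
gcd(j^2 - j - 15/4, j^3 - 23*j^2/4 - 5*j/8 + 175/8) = j - 5/2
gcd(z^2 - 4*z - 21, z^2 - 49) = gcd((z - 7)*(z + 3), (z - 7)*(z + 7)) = z - 7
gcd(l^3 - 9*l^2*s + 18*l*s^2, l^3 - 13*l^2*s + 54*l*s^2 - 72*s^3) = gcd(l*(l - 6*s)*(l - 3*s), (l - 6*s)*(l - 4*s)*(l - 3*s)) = l^2 - 9*l*s + 18*s^2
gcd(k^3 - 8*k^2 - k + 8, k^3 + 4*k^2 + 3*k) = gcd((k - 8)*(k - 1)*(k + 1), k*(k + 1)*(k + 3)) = k + 1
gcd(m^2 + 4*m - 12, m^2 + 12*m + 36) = m + 6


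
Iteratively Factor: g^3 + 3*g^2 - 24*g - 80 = (g + 4)*(g^2 - g - 20) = (g + 4)^2*(g - 5)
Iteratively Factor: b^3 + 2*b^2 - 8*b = (b - 2)*(b^2 + 4*b) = b*(b - 2)*(b + 4)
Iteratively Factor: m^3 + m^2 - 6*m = (m)*(m^2 + m - 6) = m*(m + 3)*(m - 2)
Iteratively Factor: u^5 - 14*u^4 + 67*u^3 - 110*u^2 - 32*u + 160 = (u - 4)*(u^4 - 10*u^3 + 27*u^2 - 2*u - 40) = (u - 4)*(u - 2)*(u^3 - 8*u^2 + 11*u + 20) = (u - 5)*(u - 4)*(u - 2)*(u^2 - 3*u - 4) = (u - 5)*(u - 4)*(u - 2)*(u + 1)*(u - 4)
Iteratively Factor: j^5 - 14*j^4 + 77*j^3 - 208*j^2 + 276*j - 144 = (j - 3)*(j^4 - 11*j^3 + 44*j^2 - 76*j + 48) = (j - 4)*(j - 3)*(j^3 - 7*j^2 + 16*j - 12) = (j - 4)*(j - 3)*(j - 2)*(j^2 - 5*j + 6) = (j - 4)*(j - 3)^2*(j - 2)*(j - 2)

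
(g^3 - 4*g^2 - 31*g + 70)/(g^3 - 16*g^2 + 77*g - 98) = (g + 5)/(g - 7)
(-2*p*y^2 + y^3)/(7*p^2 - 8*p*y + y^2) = y^2*(-2*p + y)/(7*p^2 - 8*p*y + y^2)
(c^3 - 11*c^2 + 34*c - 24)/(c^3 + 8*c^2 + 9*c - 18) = (c^2 - 10*c + 24)/(c^2 + 9*c + 18)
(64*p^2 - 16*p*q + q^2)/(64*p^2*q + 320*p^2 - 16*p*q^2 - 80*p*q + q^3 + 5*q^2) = 1/(q + 5)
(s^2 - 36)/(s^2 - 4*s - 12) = (s + 6)/(s + 2)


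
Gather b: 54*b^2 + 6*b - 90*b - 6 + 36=54*b^2 - 84*b + 30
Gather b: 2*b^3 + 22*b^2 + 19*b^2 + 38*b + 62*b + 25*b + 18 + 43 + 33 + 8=2*b^3 + 41*b^2 + 125*b + 102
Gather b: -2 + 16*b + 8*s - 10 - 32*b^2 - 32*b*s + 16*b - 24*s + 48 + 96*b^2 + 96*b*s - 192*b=64*b^2 + b*(64*s - 160) - 16*s + 36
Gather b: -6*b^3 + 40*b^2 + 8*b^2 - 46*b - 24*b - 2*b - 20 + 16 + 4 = -6*b^3 + 48*b^2 - 72*b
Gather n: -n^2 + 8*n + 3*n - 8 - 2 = -n^2 + 11*n - 10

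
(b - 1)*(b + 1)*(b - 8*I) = b^3 - 8*I*b^2 - b + 8*I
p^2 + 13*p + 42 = (p + 6)*(p + 7)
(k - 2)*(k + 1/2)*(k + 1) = k^3 - k^2/2 - 5*k/2 - 1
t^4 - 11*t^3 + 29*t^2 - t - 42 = (t - 7)*(t - 3)*(t - 2)*(t + 1)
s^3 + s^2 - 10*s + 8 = (s - 2)*(s - 1)*(s + 4)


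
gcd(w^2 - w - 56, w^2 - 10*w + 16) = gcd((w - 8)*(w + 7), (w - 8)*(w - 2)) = w - 8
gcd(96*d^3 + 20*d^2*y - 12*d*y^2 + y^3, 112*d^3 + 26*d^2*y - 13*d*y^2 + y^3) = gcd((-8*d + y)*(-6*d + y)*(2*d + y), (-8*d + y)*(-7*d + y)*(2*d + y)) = -16*d^2 - 6*d*y + y^2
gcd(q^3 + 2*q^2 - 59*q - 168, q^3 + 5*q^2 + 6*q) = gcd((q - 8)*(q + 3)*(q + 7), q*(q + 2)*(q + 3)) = q + 3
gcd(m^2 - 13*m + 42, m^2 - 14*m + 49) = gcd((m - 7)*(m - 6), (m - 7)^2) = m - 7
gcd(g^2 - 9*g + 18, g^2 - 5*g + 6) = g - 3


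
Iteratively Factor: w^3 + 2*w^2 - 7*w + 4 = (w - 1)*(w^2 + 3*w - 4) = (w - 1)*(w + 4)*(w - 1)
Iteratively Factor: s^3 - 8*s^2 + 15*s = (s)*(s^2 - 8*s + 15) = s*(s - 5)*(s - 3)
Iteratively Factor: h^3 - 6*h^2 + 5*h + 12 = (h - 3)*(h^2 - 3*h - 4) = (h - 4)*(h - 3)*(h + 1)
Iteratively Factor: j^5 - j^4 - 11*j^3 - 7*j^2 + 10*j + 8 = (j - 1)*(j^4 - 11*j^2 - 18*j - 8) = (j - 1)*(j + 1)*(j^3 - j^2 - 10*j - 8) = (j - 1)*(j + 1)^2*(j^2 - 2*j - 8) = (j - 4)*(j - 1)*(j + 1)^2*(j + 2)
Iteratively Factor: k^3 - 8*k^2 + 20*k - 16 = (k - 2)*(k^2 - 6*k + 8) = (k - 4)*(k - 2)*(k - 2)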